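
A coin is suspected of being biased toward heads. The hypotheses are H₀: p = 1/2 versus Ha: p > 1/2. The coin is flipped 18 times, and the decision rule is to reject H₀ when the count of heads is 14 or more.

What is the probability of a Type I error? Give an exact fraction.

The Type I error probability is α = P(Y ≥ 14) computed under H₀, where Y ~ Binomial(18, 1/2).
P(Y ≥ 14) = [C(18,14) + C(18,15) + C(18,16) + C(18,17) + C(18,18)] / 2^18 = (3060 + 816 + 153 + 18 + 1) / 262144 = 4048/262144 = 253/16384.

253/16384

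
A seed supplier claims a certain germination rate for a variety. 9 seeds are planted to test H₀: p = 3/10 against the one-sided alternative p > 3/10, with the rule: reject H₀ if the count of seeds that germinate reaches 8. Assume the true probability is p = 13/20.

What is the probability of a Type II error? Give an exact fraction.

β = P(fail to reject H₀ | Ha true) = P(S ≤ 7 | p = 13/20), S ~ Binomial(9, 13/20).
Adding the binomial probabilities P(S=0)+…+P(S=7) at p = 13/20 gives 112501116301/128000000000.

112501116301/128000000000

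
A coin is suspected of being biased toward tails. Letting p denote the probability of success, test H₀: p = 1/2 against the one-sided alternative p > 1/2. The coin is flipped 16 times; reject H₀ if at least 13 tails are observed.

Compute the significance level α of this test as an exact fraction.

α = P(reject H₀ | H₀ true) = P(X ≥ 13 | p = 1/2), with X ~ Binomial(16, 1/2).
P(X ≥ 13) = [C(16,13) + C(16,14) + C(16,15) + C(16,16)] / 2^16 = (560 + 120 + 16 + 1) / 65536 = 697/65536.

697/65536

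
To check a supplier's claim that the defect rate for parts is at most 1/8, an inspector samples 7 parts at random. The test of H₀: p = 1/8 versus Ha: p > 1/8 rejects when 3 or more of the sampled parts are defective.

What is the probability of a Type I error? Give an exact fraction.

97119/2097152

Under H₀, Y ~ Binomial(7, 1/8); the Type I error rate is P(Y ≥ 3).
Via the complement, α = 1 − Σ_{j=0}^{2} C(7,j)(1/8)^j(7/8)^{7-j} = 97119/2097152.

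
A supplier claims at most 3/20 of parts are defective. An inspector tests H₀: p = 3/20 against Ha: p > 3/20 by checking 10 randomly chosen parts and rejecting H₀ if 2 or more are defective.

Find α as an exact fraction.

Under H₀, Y ~ Binomial(10, 3/20); the Type I error rate is P(Y ≥ 2).
Computing the lower-tail complement: 1 − 5573630195359/10240000000000 = 4666369804641/10240000000000.

4666369804641/10240000000000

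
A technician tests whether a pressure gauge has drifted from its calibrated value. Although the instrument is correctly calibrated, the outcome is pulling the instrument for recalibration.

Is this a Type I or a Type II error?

Type I error

The null hypothesis here is that the instrument is correctly calibrated.
'Pulling the instrument for recalibration' corresponds to rejecting H₀.
H₀ was rejected but H₀ is true — a Type I error (false positive).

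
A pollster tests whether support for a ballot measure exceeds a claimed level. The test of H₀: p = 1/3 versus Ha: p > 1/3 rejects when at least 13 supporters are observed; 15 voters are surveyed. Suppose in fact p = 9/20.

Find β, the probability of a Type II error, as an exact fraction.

32731725032763916841/32768000000000000000

Under the alternative p = 9/20, Y ~ Binomial(15, 9/20); β is the probability the test does not reject, P(Y < 13).
Summing C(15,j)·(9/20)^j·(11/20)^{15-j} for j = 0..12 gives 32731725032763916841/32768000000000000000.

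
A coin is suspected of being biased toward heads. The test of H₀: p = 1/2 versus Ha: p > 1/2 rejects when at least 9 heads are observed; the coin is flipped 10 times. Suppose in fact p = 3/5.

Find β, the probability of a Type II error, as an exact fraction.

A Type II error is failing to reject when Ha holds: with p = 3/5, β = P(Y ≤ 8).
Adding the binomial probabilities P(Y=0)+…+P(Y=8) at p = 3/5 gives 9312916/9765625.

9312916/9765625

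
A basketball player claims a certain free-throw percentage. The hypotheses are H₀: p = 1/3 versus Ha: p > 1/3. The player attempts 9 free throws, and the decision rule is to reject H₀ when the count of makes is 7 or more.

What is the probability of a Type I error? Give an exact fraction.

163/19683

Under H₀, X ~ Binomial(9, 1/3), and α = P(X ≥ 7).
Summing C(9,j)(1/3)^j(2/3)^{9−j} for j = 7,…,9 gives 163/19683.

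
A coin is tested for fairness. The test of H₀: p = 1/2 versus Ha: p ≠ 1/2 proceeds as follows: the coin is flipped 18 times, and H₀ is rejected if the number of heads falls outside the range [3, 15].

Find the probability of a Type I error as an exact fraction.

α = P(X ≤ 2 or X ≥ 16 | p = 1/2), X ~ Binomial(18, 1/2).
The two tails are symmetric, so α = 2·(1 + 18 + 153)/2^18 = 344/262144 = 43/32768.

43/32768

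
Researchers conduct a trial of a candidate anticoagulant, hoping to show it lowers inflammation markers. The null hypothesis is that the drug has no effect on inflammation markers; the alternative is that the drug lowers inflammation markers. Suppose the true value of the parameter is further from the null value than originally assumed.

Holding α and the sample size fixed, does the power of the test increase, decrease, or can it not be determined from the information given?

It increases.

The further the true parameter sits from the null value, the more of the Ha sampling distribution falls in the rejection region.
Since power = 1 − β and β decreases, power increases.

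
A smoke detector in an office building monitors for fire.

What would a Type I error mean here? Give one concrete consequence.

A Type I error would mean concluding that there is a fire when in fact there is no fire. Consequence: the building is evacuated for a false alarm, disrupting work.

With the conventional null hypothesis that there is no fire:
A Type I error is rejecting H₀ when H₀ is true.
Here that means sounding the alarm and evacuating the building when actually there is no fire.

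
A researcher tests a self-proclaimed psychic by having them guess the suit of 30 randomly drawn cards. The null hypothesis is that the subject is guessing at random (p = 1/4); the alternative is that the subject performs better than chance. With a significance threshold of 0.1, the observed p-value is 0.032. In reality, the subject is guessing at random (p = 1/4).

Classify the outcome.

Since p = 0.032 < α = 0.1, H₀ is rejected.
H₀ is true (actually the subject is guessing at random (p = 1/4)).
Rejecting a true H₀ is a Type I error.

Type I error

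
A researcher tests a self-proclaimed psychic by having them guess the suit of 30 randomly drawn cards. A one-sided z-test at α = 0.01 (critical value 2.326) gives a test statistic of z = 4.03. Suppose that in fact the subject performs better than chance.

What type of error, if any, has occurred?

The conventional null hypothesis is that the subject is guessing at random (p = 1/4).
Since z = 4.03 > z* = 2.326, H₀ is rejected.
H₀ is false (actually the subject performs better than chance).
The decision matches the true state — no error.

No error (correct decision).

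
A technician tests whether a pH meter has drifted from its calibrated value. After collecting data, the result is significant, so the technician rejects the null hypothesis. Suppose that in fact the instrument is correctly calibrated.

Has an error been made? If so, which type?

Type I error

The conventional null hypothesis here is that the instrument is correctly calibrated.
H₀ was rejected, but H₀ is actually true.
Rejecting a true null hypothesis is a Type I error (false positive).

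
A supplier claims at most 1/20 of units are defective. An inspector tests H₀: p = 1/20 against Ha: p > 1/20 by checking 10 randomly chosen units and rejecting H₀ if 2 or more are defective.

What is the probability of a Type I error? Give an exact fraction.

The significance level is the probability, assuming p = 1/20, of seeing 2 or more defectives in 10 draws.
Computing the lower-tail complement: 1 − 9357943235591/10240000000000 = 882056764409/10240000000000.

882056764409/10240000000000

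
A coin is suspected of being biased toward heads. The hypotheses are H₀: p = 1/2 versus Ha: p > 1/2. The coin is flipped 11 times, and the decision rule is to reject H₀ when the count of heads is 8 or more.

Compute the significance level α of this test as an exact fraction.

29/256

The Type I error probability is α = P(X ≥ 8) computed under H₀, where X ~ Binomial(11, 1/2).
Summing the upper tail: (165 + 55 + 11 + 1) / 2^11 = 232/2048 = 29/256.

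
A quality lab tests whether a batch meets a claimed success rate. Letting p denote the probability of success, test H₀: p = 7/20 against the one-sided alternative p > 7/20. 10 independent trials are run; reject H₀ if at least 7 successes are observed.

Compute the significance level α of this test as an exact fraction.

α = P(reject H₀ | H₀ true) = P(S ≥ 7 | p = 7/20), with S ~ Binomial(10, 7/20).
Adding the binomial terms for j = 7 through 10 with p = 7/20 yields 66622158071/2560000000000.

66622158071/2560000000000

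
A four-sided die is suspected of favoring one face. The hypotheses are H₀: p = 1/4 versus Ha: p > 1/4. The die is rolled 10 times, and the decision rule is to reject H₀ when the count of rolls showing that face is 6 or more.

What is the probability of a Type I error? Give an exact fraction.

α = P(reject H₀ | H₀ true) = P(Y ≥ 6 | p = 1/4), with Y ~ Binomial(10, 1/4).
Adding the binomial terms for j = 6 through 10 with p = 1/4 yields 10343/524288.

10343/524288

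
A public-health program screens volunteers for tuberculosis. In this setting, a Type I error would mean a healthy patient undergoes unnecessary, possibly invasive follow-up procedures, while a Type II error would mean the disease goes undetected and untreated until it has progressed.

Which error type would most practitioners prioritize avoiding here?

The Type II consequence (the disease goes undetected and untreated until it has progressed) is more severe than the Type I consequence (a healthy patient undergoes unnecessary, possibly invasive follow-up procedures).

Type II error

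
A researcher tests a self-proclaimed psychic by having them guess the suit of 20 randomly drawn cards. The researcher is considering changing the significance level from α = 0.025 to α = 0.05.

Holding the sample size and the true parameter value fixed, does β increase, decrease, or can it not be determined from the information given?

It decreases.

A larger α widens the rejection region, so when the alternative is true more outcomes lead to rejection — failing to reject becomes less likely.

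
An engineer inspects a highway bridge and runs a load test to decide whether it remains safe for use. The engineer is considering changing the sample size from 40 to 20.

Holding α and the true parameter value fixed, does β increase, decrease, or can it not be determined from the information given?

It increases.

A smaller sample increases the standard error, so the sampling distributions under H₀ and Ha overlap more.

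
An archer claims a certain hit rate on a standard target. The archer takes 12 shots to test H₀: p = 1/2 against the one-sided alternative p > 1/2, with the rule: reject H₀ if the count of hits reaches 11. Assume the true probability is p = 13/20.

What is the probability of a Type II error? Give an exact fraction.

A Type II error is failing to reject when Ha holds: with p = 13/20, β = P(S ≤ 10).
Summing C(12,j)·(13/20)^j·(7/20)^{12-j} for j = 0..10 gives 3922160441778411/4096000000000000.

3922160441778411/4096000000000000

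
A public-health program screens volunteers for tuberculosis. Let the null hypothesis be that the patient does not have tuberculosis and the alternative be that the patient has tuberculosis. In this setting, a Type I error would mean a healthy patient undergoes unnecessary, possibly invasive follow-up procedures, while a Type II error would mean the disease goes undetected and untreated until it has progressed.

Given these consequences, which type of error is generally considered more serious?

The Type II consequence (the disease goes undetected and untreated until it has progressed) is more severe than the Type I consequence (a healthy patient undergoes unnecessary, possibly invasive follow-up procedures).

Type II error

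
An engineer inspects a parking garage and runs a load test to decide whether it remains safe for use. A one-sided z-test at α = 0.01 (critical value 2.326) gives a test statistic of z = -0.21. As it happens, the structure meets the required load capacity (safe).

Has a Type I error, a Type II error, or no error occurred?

No error — this is a correct decision.

The conventional null hypothesis is that the structure meets the required load capacity (safe).
Since z = -0.21 ≤ z* = 2.326, H₀ is not rejected.
H₀ is true (actually the structure meets the required load capacity (safe)).
The decision matches the true state — no error.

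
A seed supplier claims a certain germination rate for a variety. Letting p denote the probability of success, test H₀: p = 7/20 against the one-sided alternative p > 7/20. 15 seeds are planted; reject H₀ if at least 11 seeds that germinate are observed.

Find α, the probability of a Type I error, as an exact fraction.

The Type I error probability is α = P(S ≥ 11) computed under H₀, where S ~ Binomial(15, 7/20).
Summing C(15,j)(7/20)^j(13/20)^{15−j} for j = 11,…,15 gives 92780127412372743/32768000000000000000.

92780127412372743/32768000000000000000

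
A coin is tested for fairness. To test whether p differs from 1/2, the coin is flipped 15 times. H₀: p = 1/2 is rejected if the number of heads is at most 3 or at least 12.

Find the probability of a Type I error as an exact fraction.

9/256

Under H₀, X ~ Binomial(15, 1/2); α is the probability of landing in either tail, P(X ≤ 3) + P(X ≥ 12).
Each tail has probability (1 + 15 + 105 + 455)/32768; doubling gives α = 1152/32768 = 9/256.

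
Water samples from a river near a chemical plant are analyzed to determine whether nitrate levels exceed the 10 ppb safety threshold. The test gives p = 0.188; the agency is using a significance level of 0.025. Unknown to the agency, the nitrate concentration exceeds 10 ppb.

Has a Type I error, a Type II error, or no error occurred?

Type II error

The conventional null hypothesis is that the nitrate concentration is at or below 10 ppb (safe).
Since p = 0.188 ≥ α = 0.025, H₀ is not rejected.
H₀ is false (actually the nitrate concentration exceeds 10 ppb).
Failing to reject a false H₀ is a Type II error.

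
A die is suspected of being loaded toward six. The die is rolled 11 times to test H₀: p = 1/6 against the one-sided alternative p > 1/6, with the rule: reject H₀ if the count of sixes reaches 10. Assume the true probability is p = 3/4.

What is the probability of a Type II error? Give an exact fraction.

Under the alternative p = 3/4, K ~ Binomial(11, 3/4); β is the probability the test does not reject, P(K < 10).
Summing C(11,j)·(3/4)^j·(1/4)^{11-j} for j = 0..9 gives 1683809/2097152.

1683809/2097152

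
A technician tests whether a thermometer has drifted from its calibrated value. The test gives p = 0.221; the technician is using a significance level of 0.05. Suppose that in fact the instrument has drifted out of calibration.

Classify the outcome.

Type II error

The conventional null hypothesis is that the instrument is correctly calibrated.
Since p = 0.221 ≥ α = 0.05, H₀ is not rejected.
H₀ is false (actually the instrument has drifted out of calibration).
Failing to reject a false H₀ is a Type II error.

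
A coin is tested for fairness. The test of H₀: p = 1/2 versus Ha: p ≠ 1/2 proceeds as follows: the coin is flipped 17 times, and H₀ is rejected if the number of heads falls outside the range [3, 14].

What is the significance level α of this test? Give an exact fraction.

77/32768

The significance level is the null-hypothesis probability of the rejection region {≤2} ∪ {≥15}.
By symmetry, α = 2·P(Y ≤ 2) = 2·(1 + 17 + 136)/131072 = 308/131072 = 77/32768.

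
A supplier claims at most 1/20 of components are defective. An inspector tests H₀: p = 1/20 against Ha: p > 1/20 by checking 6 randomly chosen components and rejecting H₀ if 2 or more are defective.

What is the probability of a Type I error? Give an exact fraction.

83901/2560000

Under H₀, Y ~ Binomial(6, 1/20); the Type I error rate is P(Y ≥ 2).
Via the complement, α = 1 − Σ_{j=0}^{1} C(6,j)(1/20)^j(19/20)^{6-j} = 83901/2560000.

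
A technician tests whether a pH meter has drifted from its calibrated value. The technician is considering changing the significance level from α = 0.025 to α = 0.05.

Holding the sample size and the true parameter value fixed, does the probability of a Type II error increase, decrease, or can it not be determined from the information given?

It decreases.

Relaxing α lowers the evidence threshold; under Ha, outcomes that previously fell short now trigger rejection.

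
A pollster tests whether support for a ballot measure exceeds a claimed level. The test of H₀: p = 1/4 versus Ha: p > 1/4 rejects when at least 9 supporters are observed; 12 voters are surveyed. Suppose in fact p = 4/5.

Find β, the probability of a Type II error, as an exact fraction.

A Type II error is failing to reject when Ha holds: with p = 4/5, β = P(K ≤ 8).
Adding the binomial probabilities P(K=0)+…+P(K=8) at p = 4/5 gives 10030813/48828125.

10030813/48828125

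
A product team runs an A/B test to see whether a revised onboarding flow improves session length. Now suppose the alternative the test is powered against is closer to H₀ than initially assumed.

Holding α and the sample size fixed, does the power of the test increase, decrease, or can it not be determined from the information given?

It decreases.

A smaller departure from H₀ means the test statistic under Ha is distributed closer to where it would be under H₀; rejection becomes less likely.
Since power = 1 − β and β increases, power decreases.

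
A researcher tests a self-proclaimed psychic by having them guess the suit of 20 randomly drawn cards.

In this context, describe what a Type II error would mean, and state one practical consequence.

A Type II error would mean concluding that the subject is guessing at random (p = 1/4) (or at least failing to establish that the subject performs better than chance) when in fact the subject performs better than chance. Consequence: genuine ability (if it existed) would go unrecognized.

With the conventional null hypothesis that the subject is guessing at random (p = 1/4):
A Type II error is failing to reject H₀ when H₀ is false.
Here that means concluding there is no evidence of ability when actually the subject performs better than chance.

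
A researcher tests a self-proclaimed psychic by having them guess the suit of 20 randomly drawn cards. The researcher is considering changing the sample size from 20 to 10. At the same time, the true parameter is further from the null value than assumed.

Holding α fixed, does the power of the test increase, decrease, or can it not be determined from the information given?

The first change alone would make β increase; the second alone would make β decrease. Which effect dominates depends on the magnitudes, which are not given.
Since power = 1 − β, the effect on power is likewise indeterminate.

Cannot be determined from the information given.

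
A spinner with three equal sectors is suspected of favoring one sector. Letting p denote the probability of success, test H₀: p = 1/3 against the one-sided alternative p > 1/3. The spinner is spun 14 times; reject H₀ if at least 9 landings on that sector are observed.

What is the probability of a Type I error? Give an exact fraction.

Under H₀, S ~ Binomial(14, 1/3), and α = P(S ≥ 9).
P(S ≥ 9) = Σ_{j=9}^{14} C(14,j)·(1/3)^j·(2/3)^{14-j} = 9265/531441.

9265/531441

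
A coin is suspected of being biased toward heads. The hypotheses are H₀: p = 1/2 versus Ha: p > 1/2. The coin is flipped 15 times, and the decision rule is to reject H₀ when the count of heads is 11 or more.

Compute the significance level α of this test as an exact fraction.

The Type I error probability is α = P(X ≥ 11) computed under H₀, where X ~ Binomial(15, 1/2).
P(X ≥ 11) = [C(15,11) + C(15,12) + C(15,13) + C(15,14) + C(15,15)] / 2^15 = (1365 + 455 + 105 + 15 + 1) / 32768 = 1941/32768.

1941/32768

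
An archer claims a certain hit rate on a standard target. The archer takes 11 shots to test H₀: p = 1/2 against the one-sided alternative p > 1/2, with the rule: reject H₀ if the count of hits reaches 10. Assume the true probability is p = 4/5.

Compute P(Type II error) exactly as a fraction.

Under the alternative p = 4/5, X ~ Binomial(11, 4/5); β is the probability the test does not reject, P(X < 10).
Equivalently, β = 1 − P(X ≥ 10) = 6619897/9765625.

6619897/9765625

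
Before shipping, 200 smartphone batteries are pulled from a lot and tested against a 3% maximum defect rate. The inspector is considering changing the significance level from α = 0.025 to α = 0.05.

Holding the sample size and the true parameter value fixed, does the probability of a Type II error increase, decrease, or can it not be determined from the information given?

Relaxing α lowers the evidence threshold; under Ha, outcomes that previously fell short now trigger rejection.

It decreases.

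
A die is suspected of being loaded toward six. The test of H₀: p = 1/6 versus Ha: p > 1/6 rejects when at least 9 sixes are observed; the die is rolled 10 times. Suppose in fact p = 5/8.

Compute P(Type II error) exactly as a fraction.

1005382449/1073741824

A Type II error is failing to reject when Ha holds: with p = 5/8, β = P(S ≤ 8).
Summing C(10,j)·(5/8)^j·(3/8)^{10-j} for j = 0..8 gives 1005382449/1073741824.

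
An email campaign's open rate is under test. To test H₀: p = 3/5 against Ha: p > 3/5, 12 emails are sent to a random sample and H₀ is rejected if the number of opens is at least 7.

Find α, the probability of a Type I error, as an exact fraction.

162404433/244140625

Under H₀, K ~ Binomial(12, 3/5), and α = P(K ≥ 7).
P(K ≥ 7) = Σ_{j=7}^{12} C(12,j)·(3/5)^j·(2/5)^{12-j} = 162404433/244140625.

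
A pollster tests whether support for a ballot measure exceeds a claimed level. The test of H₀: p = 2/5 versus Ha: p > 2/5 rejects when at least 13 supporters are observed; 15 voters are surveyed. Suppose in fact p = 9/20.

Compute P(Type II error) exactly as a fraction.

32731725032763916841/32768000000000000000

β = P(fail to reject H₀ | Ha true) = P(K ≤ 12 | p = 9/20), K ~ Binomial(15, 9/20).
Summing C(15,j)·(9/20)^j·(11/20)^{15-j} for j = 0..12 gives 32731725032763916841/32768000000000000000.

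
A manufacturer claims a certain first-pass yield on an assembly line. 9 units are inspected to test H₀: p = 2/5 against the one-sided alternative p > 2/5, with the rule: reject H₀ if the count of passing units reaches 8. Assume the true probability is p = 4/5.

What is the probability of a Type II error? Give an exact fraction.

A Type II error is failing to reject when Ha holds: with p = 4/5, β = P(X ≤ 7).
Summing C(9,j)·(4/5)^j·(1/5)^{9-j} for j = 0..7 gives 1101157/1953125.

1101157/1953125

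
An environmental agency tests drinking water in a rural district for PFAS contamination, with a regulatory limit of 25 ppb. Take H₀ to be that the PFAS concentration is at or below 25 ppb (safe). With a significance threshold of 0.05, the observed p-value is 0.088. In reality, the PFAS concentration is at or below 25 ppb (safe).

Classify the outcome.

Since p = 0.088 ≥ α = 0.05, H₀ is not rejected.
H₀ is true (actually the PFAS concentration is at or below 25 ppb (safe)).
The decision matches the true state — no error.

No error (correct decision).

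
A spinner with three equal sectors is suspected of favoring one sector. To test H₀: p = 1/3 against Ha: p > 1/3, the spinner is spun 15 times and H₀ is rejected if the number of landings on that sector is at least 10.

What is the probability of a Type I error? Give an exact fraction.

α = P(reject H₀ | H₀ true) = P(X ≥ 10 | p = 1/3), with X ~ Binomial(15, 1/3).
Summing C(15,j)(1/3)^j(2/3)^{15−j} for j = 10,…,15 gives 122027/14348907.

122027/14348907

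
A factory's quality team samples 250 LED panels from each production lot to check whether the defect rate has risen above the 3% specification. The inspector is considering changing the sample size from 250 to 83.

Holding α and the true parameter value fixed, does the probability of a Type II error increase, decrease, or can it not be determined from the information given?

With less data the test statistic is noisier; under Ha, more outcomes land inside the acceptance region.

It increases.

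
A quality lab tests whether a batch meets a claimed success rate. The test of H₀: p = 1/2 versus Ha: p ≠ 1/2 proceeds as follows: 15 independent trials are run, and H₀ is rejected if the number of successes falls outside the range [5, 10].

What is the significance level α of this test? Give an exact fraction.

The significance level is the null-hypothesis probability of the rejection region {≤4} ∪ {≥11}.
Each tail has probability (1 + 15 + 105 + 455 + 1365)/32768; doubling gives α = 3882/32768 = 1941/16384.

1941/16384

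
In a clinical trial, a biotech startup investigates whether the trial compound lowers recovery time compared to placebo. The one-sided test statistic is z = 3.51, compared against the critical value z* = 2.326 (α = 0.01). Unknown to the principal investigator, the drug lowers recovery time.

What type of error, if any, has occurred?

The conventional null hypothesis is that the drug has no effect on recovery time.
Since z = 3.51 > z* = 2.326, H₀ is rejected.
H₀ is false (actually the drug lowers recovery time).
The decision matches the true state — no error.

Neither — the decision is correct.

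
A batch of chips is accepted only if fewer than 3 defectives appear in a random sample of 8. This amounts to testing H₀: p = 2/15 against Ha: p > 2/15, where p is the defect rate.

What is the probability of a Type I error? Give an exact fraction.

67527008/854296875

α = P(reject H₀ | H₀ true) = P(S ≥ 3 | p = 2/15), S ~ Binomial(8, 2/15).
α = 1 − P(S ≤ 2) = 1 − 786769867/854296875 = 67527008/854296875.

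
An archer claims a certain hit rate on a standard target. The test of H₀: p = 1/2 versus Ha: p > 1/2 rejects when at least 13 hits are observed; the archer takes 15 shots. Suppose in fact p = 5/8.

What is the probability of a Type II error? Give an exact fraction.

β = P(fail to reject H₀ | Ha true) = P(Y ≤ 12 | p = 5/8), Y ~ Binomial(15, 5/8).
Adding the binomial probabilities P(Y=0)+…+P(Y=12) at p = 5/8 gives 33725631854457/35184372088832.

33725631854457/35184372088832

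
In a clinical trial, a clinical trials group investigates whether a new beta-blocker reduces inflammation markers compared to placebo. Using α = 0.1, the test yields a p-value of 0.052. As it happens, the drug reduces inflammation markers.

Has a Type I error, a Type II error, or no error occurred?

The conventional null hypothesis is that the drug has no effect on inflammation markers.
Since p = 0.052 < α = 0.1, H₀ is rejected.
H₀ is false (actually the drug reduces inflammation markers).
The decision matches the true state — no error.

Neither — the decision is correct.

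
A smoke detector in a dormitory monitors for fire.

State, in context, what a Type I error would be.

A Type I error would mean concluding that there is a fire when in fact there is no fire.

With the conventional null hypothesis that there is no fire:
A Type I error is rejecting H₀ when H₀ is true.
Here that means sounding the alarm and evacuating the building when actually there is no fire.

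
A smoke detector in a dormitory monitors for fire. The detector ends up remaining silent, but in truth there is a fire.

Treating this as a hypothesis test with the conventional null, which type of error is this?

The null hypothesis here is that there is no fire.
'Remaining silent' corresponds to failing to reject H₀.
H₀ was not rejected but H₀ is false — a Type II error (false negative).

Type II error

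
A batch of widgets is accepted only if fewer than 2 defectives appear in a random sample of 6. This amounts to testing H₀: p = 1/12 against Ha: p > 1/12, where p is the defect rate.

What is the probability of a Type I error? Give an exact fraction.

Under H₀, S ~ Binomial(6, 1/12); the Type I error rate is P(S ≥ 2).
α = 1 − P(S ≤ 1) = 1 − 2737867/2985984 = 248117/2985984.

248117/2985984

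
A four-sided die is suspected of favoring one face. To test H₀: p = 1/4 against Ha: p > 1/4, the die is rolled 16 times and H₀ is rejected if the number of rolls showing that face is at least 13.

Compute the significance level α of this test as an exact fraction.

The Type I error probability is α = P(K ≥ 13) computed under H₀, where K ~ Binomial(16, 1/4).
Summing C(16,j)(1/4)^j(3/4)^{16−j} for j = 13,…,16 gives 16249/4294967296.

16249/4294967296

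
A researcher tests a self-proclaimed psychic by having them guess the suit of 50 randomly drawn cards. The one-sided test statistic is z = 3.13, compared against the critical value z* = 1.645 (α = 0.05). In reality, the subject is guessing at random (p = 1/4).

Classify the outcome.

Type I error

The conventional null hypothesis is that the subject is guessing at random (p = 1/4).
Since z = 3.13 > z* = 1.645, H₀ is rejected.
H₀ is true (actually the subject is guessing at random (p = 1/4)).
Rejecting a true H₀ is a Type I error.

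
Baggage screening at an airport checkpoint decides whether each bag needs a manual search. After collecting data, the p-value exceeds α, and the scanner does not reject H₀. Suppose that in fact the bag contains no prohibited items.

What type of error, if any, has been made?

No error — this is a correct decision.

The conventional null hypothesis here is that the bag contains no prohibited items.
The test retained a true H₀ — the decision matches the true state.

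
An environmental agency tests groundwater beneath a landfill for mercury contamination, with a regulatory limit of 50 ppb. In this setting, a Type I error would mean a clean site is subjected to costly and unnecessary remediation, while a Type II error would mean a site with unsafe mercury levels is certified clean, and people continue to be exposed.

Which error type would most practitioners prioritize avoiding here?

The Type II consequence (a site with unsafe mercury levels is certified clean, and people continue to be exposed) is more severe than the Type I consequence (a clean site is subjected to costly and unnecessary remediation).

Type II error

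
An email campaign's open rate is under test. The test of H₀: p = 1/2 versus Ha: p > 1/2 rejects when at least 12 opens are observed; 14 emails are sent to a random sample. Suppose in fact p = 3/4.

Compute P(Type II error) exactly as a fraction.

96485417/134217728

Under the alternative p = 3/4, Y ~ Binomial(14, 3/4); β is the probability the test does not reject, P(Y < 12).
Equivalently, β = 1 − P(Y ≥ 12) = 96485417/134217728.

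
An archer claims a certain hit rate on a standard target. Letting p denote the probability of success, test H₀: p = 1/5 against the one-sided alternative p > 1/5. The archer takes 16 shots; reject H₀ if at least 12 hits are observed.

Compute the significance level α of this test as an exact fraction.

Under H₀, X ~ Binomial(16, 1/5), and α = P(X ≥ 12).
Summing C(16,j)(1/5)^j(4/5)^{16−j} for j = 12,…,16 gives 100749/30517578125.

100749/30517578125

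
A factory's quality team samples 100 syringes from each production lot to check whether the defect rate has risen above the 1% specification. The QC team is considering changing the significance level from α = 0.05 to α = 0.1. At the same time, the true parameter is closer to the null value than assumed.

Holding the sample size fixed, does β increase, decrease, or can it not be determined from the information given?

The first change alone would make β decrease; the second alone would make β increase. Which effect dominates depends on the magnitudes, which are not given.

Cannot be determined from the information given.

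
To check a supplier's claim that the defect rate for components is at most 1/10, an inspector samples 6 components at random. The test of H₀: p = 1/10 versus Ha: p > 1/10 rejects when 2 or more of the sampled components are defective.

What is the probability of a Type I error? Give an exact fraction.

22853/200000

Under H₀, S ~ Binomial(6, 1/10); the Type I error rate is P(S ≥ 2).
Via the complement, α = 1 − Σ_{j=0}^{1} C(6,j)(1/10)^j(9/10)^{6-j} = 22853/200000.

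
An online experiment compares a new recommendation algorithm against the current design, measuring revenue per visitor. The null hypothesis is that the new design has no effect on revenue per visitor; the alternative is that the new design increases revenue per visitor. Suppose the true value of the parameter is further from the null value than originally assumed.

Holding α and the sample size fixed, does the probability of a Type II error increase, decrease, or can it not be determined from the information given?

It decreases.

A larger true effect moves the Ha sampling distribution further from the H₀ critical value, making rejection more likely when Ha is true.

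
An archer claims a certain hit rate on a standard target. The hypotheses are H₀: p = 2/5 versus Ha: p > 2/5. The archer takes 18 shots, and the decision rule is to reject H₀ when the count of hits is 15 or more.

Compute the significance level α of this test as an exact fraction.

α = P(reject H₀ | H₀ true) = P(X ≥ 15 | p = 2/5), with X ~ Binomial(18, 2/5).
Adding the binomial terms for j = 15 through 18 with p = 2/5 yields 163905536/762939453125.

163905536/762939453125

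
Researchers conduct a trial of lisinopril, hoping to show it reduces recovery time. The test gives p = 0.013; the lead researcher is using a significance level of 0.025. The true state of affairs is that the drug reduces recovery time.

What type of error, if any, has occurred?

No error (correct decision).

The conventional null hypothesis is that the drug has no effect on recovery time.
Since p = 0.013 < α = 0.025, H₀ is rejected.
H₀ is false (actually the drug reduces recovery time).
The decision matches the true state — no error.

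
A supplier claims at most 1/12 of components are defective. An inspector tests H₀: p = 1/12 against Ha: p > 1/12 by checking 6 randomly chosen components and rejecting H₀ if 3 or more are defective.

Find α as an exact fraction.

Under H₀, X ~ Binomial(6, 1/12); the Type I error rate is P(X ≥ 3).
Computing the lower-tail complement: 1 − 1478741/1492992 = 14251/1492992.

14251/1492992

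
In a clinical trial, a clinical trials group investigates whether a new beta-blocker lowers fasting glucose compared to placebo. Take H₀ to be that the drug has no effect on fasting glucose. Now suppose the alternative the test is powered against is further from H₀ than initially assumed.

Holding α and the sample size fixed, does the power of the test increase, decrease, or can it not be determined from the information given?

It increases.

A bigger departure from H₀ is easier for the test to detect, so it fails to reject less often.
Since power = 1 − β and β decreases, power increases.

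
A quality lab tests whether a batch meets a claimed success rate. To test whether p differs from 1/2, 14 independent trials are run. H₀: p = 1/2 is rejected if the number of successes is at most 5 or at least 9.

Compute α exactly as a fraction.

3473/8192

The significance level is the null-hypothesis probability of the rejection region {≤5} ∪ {≥9}.
The two tails are symmetric, so α = 2·(1 + 14 + 91 + 364 + 1001 + 2002)/2^14 = 6946/16384 = 3473/8192.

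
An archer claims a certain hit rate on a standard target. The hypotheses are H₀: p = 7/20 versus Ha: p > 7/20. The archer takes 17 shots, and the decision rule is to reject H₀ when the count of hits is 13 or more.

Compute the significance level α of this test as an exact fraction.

192899528156639731/327680000000000000000

Under H₀, K ~ Binomial(17, 7/20), and α = P(K ≥ 13).
Summing C(17,j)(7/20)^j(13/20)^{17−j} for j = 13,…,17 gives 192899528156639731/327680000000000000000.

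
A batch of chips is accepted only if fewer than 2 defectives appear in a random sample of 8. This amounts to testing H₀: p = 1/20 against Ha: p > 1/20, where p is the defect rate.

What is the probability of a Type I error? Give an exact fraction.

α = P(reject H₀ | H₀ true) = P(Y ≥ 2 | p = 1/20), Y ~ Binomial(8, 1/20).
α = 1 − P(Y ≤ 1) = 1 − 24134536953/25600000000 = 1465463047/25600000000.

1465463047/25600000000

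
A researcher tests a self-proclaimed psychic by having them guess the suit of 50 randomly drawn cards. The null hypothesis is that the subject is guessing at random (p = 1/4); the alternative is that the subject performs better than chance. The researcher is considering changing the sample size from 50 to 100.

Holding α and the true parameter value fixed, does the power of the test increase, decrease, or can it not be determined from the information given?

It increases.

A larger sample reduces the standard error, pulling the sampling distribution under Ha further from the non-rejection region.
Since power = 1 − β and β decreases, power increases.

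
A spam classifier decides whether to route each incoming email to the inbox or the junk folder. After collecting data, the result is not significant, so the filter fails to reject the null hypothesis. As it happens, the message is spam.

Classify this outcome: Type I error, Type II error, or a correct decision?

The conventional null hypothesis here is that the message is legitimate (not spam).
H₀ was not rejected, but H₀ is actually false.
Failing to reject a false null hypothesis is a Type II error (false negative).

Type II error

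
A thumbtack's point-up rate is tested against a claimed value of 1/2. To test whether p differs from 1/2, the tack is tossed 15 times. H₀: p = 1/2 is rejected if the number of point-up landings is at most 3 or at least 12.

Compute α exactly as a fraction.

The significance level is the null-hypothesis probability of the rejection region {≤3} ∪ {≥12}.
Each tail has probability (1 + 15 + 105 + 455)/32768; doubling gives α = 1152/32768 = 9/256.

9/256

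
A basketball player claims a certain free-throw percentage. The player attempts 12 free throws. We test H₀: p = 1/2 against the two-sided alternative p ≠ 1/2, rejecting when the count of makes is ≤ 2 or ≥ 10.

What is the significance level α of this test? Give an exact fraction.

The significance level is the null-hypothesis probability of the rejection region {≤2} ∪ {≥10}.
By symmetry, α = 2·P(K ≤ 2) = 2·(1 + 12 + 66)/4096 = 158/4096 = 79/2048.

79/2048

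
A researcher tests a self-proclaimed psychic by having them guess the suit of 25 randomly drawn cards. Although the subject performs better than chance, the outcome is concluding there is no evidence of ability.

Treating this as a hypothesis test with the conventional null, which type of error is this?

Type II error

The null hypothesis here is that the subject is guessing at random (p = 1/4).
'Concluding there is no evidence of ability' corresponds to failing to reject H₀.
H₀ was not rejected but H₀ is false — a Type II error (false negative).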